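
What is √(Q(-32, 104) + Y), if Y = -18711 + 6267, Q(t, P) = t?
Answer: 2*I*√3119 ≈ 111.7*I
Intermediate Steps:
Y = -12444
√(Q(-32, 104) + Y) = √(-32 - 12444) = √(-12476) = 2*I*√3119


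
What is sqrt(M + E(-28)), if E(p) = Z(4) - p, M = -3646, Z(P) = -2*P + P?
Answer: I*sqrt(3622) ≈ 60.183*I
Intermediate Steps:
Z(P) = -P
E(p) = -4 - p (E(p) = -1*4 - p = -4 - p)
sqrt(M + E(-28)) = sqrt(-3646 + (-4 - 1*(-28))) = sqrt(-3646 + (-4 + 28)) = sqrt(-3646 + 24) = sqrt(-3622) = I*sqrt(3622)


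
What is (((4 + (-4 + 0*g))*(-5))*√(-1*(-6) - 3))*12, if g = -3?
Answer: 0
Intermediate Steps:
(((4 + (-4 + 0*g))*(-5))*√(-1*(-6) - 3))*12 = (((4 + (-4 + 0*(-3)))*(-5))*√(-1*(-6) - 3))*12 = (((4 + (-4 + 0))*(-5))*√(6 - 3))*12 = (((4 - 4)*(-5))*√3)*12 = ((0*(-5))*√3)*12 = (0*√3)*12 = 0*12 = 0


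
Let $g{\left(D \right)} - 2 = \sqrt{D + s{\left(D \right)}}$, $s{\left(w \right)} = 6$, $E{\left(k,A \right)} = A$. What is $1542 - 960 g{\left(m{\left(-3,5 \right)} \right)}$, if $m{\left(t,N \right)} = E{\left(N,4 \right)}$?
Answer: $-378 - 960 \sqrt{10} \approx -3413.8$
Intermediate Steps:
$m{\left(t,N \right)} = 4$
$g{\left(D \right)} = 2 + \sqrt{6 + D}$ ($g{\left(D \right)} = 2 + \sqrt{D + 6} = 2 + \sqrt{6 + D}$)
$1542 - 960 g{\left(m{\left(-3,5 \right)} \right)} = 1542 - 960 \left(2 + \sqrt{6 + 4}\right) = 1542 - 960 \left(2 + \sqrt{10}\right) = 1542 - \left(1920 + 960 \sqrt{10}\right) = -378 - 960 \sqrt{10}$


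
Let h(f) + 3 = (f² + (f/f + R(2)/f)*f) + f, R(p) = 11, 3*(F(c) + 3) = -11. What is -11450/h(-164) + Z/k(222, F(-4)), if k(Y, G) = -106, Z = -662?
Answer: 4094903/704264 ≈ 5.8144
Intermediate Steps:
F(c) = -20/3 (F(c) = -3 + (⅓)*(-11) = -3 - 11/3 = -20/3)
h(f) = -3 + f + f² + f*(1 + 11/f) (h(f) = -3 + ((f² + (f/f + 11/f)*f) + f) = -3 + ((f² + (1 + 11/f)*f) + f) = -3 + ((f² + f*(1 + 11/f)) + f) = -3 + (f + f² + f*(1 + 11/f)) = -3 + f + f² + f*(1 + 11/f))
-11450/h(-164) + Z/k(222, F(-4)) = -11450/(8 + (-164)² + 2*(-164)) - 662/(-106) = -11450/(8 + 26896 - 328) - 662*(-1/106) = -11450/26576 + 331/53 = -11450*1/26576 + 331/53 = -5725/13288 + 331/53 = 4094903/704264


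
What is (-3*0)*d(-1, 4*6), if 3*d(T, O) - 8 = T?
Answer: 0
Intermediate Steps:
d(T, O) = 8/3 + T/3
(-3*0)*d(-1, 4*6) = (-3*0)*(8/3 + (⅓)*(-1)) = 0*(8/3 - ⅓) = 0*(7/3) = 0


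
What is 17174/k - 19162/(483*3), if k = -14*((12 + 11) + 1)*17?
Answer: -3198535/197064 ≈ -16.231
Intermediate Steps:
k = -5712 (k = -14*(23 + 1)*17 = -14*24*17 = -336*17 = -5712)
17174/k - 19162/(483*3) = 17174/(-5712) - 19162/(483*3) = 17174*(-1/5712) - 19162/1449 = -8587/2856 - 19162*1/1449 = -8587/2856 - 19162/1449 = -3198535/197064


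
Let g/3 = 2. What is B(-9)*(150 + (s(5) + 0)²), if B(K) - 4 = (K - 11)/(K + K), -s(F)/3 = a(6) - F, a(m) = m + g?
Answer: 9062/3 ≈ 3020.7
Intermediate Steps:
g = 6 (g = 3*2 = 6)
a(m) = 6 + m (a(m) = m + 6 = 6 + m)
s(F) = -36 + 3*F (s(F) = -3*((6 + 6) - F) = -3*(12 - F) = -36 + 3*F)
B(K) = 4 + (-11 + K)/(2*K) (B(K) = 4 + (K - 11)/(K + K) = 4 + (-11 + K)/((2*K)) = 4 + (-11 + K)*(1/(2*K)) = 4 + (-11 + K)/(2*K))
B(-9)*(150 + (s(5) + 0)²) = ((½)*(-11 + 9*(-9))/(-9))*(150 + ((-36 + 3*5) + 0)²) = ((½)*(-⅑)*(-11 - 81))*(150 + ((-36 + 15) + 0)²) = ((½)*(-⅑)*(-92))*(150 + (-21 + 0)²) = 46*(150 + (-21)²)/9 = 46*(150 + 441)/9 = (46/9)*591 = 9062/3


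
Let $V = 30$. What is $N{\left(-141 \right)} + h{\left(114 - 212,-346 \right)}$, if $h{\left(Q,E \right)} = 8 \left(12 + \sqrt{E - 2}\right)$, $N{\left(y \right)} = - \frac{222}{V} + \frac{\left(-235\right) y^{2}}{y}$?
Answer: $\frac{166118}{5} + 16 i \sqrt{87} \approx 33224.0 + 149.24 i$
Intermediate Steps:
$N{\left(y \right)} = - \frac{37}{5} - 235 y$ ($N{\left(y \right)} = - \frac{222}{30} + \frac{\left(-235\right) y^{2}}{y} = \left(-222\right) \frac{1}{30} - 235 y = - \frac{37}{5} - 235 y$)
$h{\left(Q,E \right)} = 96 + 8 \sqrt{-2 + E}$ ($h{\left(Q,E \right)} = 8 \left(12 + \sqrt{-2 + E}\right) = 96 + 8 \sqrt{-2 + E}$)
$N{\left(-141 \right)} + h{\left(114 - 212,-346 \right)} = \left(- \frac{37}{5} - -33135\right) + \left(96 + 8 \sqrt{-2 - 346}\right) = \left(- \frac{37}{5} + 33135\right) + \left(96 + 8 \sqrt{-348}\right) = \frac{165638}{5} + \left(96 + 8 \cdot 2 i \sqrt{87}\right) = \frac{165638}{5} + \left(96 + 16 i \sqrt{87}\right) = \frac{166118}{5} + 16 i \sqrt{87}$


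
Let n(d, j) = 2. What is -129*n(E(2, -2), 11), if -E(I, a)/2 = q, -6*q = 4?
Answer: -258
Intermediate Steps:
q = -2/3 (q = -1/6*4 = -2/3 ≈ -0.66667)
E(I, a) = 4/3 (E(I, a) = -2*(-2/3) = 4/3)
-129*n(E(2, -2), 11) = -129*2 = -258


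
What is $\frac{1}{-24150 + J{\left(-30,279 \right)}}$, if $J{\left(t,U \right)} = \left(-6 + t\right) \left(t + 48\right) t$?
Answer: $- \frac{1}{4710} \approx -0.00021231$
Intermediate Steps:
$J{\left(t,U \right)} = t \left(-6 + t\right) \left(48 + t\right)$ ($J{\left(t,U \right)} = \left(-6 + t\right) \left(48 + t\right) t = t \left(-6 + t\right) \left(48 + t\right)$)
$\frac{1}{-24150 + J{\left(-30,279 \right)}} = \frac{1}{-24150 - 30 \left(-288 + \left(-30\right)^{2} + 42 \left(-30\right)\right)} = \frac{1}{-24150 - 30 \left(-288 + 900 - 1260\right)} = \frac{1}{-24150 - -19440} = \frac{1}{-24150 + 19440} = \frac{1}{-4710} = - \frac{1}{4710}$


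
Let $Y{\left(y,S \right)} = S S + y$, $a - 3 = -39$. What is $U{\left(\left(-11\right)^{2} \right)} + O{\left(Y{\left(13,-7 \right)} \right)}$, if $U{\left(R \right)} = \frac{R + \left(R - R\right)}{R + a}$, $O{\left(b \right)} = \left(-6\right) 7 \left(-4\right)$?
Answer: $\frac{14401}{85} \approx 169.42$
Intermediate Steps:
$a = -36$ ($a = 3 - 39 = -36$)
$Y{\left(y,S \right)} = y + S^{2}$ ($Y{\left(y,S \right)} = S^{2} + y = y + S^{2}$)
$O{\left(b \right)} = 168$ ($O{\left(b \right)} = \left(-42\right) \left(-4\right) = 168$)
$U{\left(R \right)} = \frac{R}{-36 + R}$ ($U{\left(R \right)} = \frac{R + \left(R - R\right)}{R - 36} = \frac{R + 0}{-36 + R} = \frac{R}{-36 + R}$)
$U{\left(\left(-11\right)^{2} \right)} + O{\left(Y{\left(13,-7 \right)} \right)} = \frac{\left(-11\right)^{2}}{-36 + \left(-11\right)^{2}} + 168 = \frac{121}{-36 + 121} + 168 = \frac{121}{85} + 168 = \frac{14401}{85}$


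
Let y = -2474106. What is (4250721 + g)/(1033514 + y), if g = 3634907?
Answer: -1971407/360148 ≈ -5.4739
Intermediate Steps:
(4250721 + g)/(1033514 + y) = (4250721 + 3634907)/(1033514 - 2474106) = 7885628/(-1440592) = 7885628*(-1/1440592) = -1971407/360148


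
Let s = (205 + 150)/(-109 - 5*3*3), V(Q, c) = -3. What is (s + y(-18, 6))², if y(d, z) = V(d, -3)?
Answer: 667489/23716 ≈ 28.145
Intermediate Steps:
y(d, z) = -3
s = -355/154 (s = 355/(-109 - 15*3) = 355/(-109 - 45) = 355/(-154) = 355*(-1/154) = -355/154 ≈ -2.3052)
(s + y(-18, 6))² = (-355/154 - 3)² = (-817/154)² = 667489/23716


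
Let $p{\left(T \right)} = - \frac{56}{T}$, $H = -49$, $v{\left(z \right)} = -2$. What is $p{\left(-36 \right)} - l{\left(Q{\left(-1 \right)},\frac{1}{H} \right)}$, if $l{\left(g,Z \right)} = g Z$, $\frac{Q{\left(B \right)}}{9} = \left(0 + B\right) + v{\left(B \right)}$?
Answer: $\frac{443}{441} \approx 1.0045$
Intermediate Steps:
$Q{\left(B \right)} = -18 + 9 B$ ($Q{\left(B \right)} = 9 \left(\left(0 + B\right) - 2\right) = 9 \left(B - 2\right) = 9 \left(-2 + B\right) = -18 + 9 B$)
$l{\left(g,Z \right)} = Z g$
$p{\left(-36 \right)} - l{\left(Q{\left(-1 \right)},\frac{1}{H} \right)} = - \frac{56}{-36} - \frac{-18 + 9 \left(-1\right)}{-49} = \left(-56\right) \left(- \frac{1}{36}\right) - - \frac{-18 - 9}{49} = \frac{14}{9} - \left(- \frac{1}{49}\right) \left(-27\right) = \frac{14}{9} - \frac{27}{49} = \frac{443}{441}$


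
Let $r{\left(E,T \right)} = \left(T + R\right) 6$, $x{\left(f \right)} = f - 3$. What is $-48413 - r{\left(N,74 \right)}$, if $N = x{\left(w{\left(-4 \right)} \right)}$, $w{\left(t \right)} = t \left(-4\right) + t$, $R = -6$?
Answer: $-48821$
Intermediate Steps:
$w{\left(t \right)} = - 3 t$ ($w{\left(t \right)} = - 4 t + t = - 3 t$)
$x{\left(f \right)} = -3 + f$ ($x{\left(f \right)} = f - 3 = -3 + f$)
$N = 9$ ($N = -3 - -12 = -3 + 12 = 9$)
$r{\left(E,T \right)} = -36 + 6 T$ ($r{\left(E,T \right)} = \left(T - 6\right) 6 = \left(-6 + T\right) 6 = -36 + 6 T$)
$-48413 - r{\left(N,74 \right)} = -48413 - \left(-36 + 6 \cdot 74\right) = -48413 - \left(-36 + 444\right) = -48413 - 408 = -48821$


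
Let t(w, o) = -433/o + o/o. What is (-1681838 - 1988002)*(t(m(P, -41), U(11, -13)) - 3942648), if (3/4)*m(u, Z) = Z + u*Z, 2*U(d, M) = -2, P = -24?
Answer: 14467294625760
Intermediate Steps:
U(d, M) = -1 (U(d, M) = (½)*(-2) = -1)
m(u, Z) = 4*Z/3 + 4*Z*u/3 (m(u, Z) = 4*(Z + u*Z)/3 = 4*(Z + Z*u)/3 = 4*Z/3 + 4*Z*u/3)
t(w, o) = 1 - 433/o (t(w, o) = -433/o + 1 = 1 - 433/o)
(-1681838 - 1988002)*(t(m(P, -41), U(11, -13)) - 3942648) = (-1681838 - 1988002)*((-433 - 1)/(-1) - 3942648) = -3669840*(-1*(-434) - 3942648) = -3669840*(434 - 3942648) = -3669840*(-3942214) = 14467294625760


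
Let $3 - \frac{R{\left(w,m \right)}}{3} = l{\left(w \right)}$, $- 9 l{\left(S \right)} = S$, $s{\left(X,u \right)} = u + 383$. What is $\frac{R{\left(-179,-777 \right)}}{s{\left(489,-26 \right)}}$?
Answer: $- \frac{152}{1071} \approx -0.14192$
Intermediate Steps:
$s{\left(X,u \right)} = 383 + u$
$l{\left(S \right)} = - \frac{S}{9}$
$R{\left(w,m \right)} = 9 + \frac{w}{3}$ ($R{\left(w,m \right)} = 9 - 3 \left(- \frac{w}{9}\right) = 9 + \frac{w}{3}$)
$\frac{R{\left(-179,-777 \right)}}{s{\left(489,-26 \right)}} = \frac{9 + \frac{1}{3} \left(-179\right)}{383 - 26} = \frac{9 - \frac{179}{3}}{357} = \left(- \frac{152}{3}\right) \frac{1}{357} = - \frac{152}{1071}$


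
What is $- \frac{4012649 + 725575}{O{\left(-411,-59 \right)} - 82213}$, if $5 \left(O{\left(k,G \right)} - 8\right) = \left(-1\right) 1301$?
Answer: $\frac{3948520}{68721} \approx 57.457$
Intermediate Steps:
$O{\left(k,G \right)} = - \frac{1261}{5}$ ($O{\left(k,G \right)} = 8 + \frac{\left(-1\right) 1301}{5} = 8 + \frac{1}{5} \left(-1301\right) = 8 - \frac{1301}{5} = - \frac{1261}{5}$)
$- \frac{4012649 + 725575}{O{\left(-411,-59 \right)} - 82213} = - \frac{4012649 + 725575}{- \frac{1261}{5} - 82213} = - \frac{4738224}{- \frac{412326}{5}} = - \frac{4738224 \left(-5\right)}{412326} = \left(-1\right) \left(- \frac{3948520}{68721}\right) = \frac{3948520}{68721}$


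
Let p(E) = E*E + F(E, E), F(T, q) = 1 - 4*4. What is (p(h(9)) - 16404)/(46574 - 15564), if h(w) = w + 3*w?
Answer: -15123/31010 ≈ -0.48768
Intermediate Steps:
F(T, q) = -15 (F(T, q) = 1 - 16 = -15)
h(w) = 4*w
p(E) = -15 + E**2 (p(E) = E*E - 15 = E**2 - 15 = -15 + E**2)
(p(h(9)) - 16404)/(46574 - 15564) = ((-15 + (4*9)**2) - 16404)/(46574 - 15564) = ((-15 + 36**2) - 16404)/31010 = ((-15 + 1296) - 16404)*(1/31010) = (1281 - 16404)*(1/31010) = -15123*1/31010 = -15123/31010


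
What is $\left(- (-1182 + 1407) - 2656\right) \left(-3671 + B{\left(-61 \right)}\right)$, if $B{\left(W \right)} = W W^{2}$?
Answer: $664508412$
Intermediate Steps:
$B{\left(W \right)} = W^{3}$
$\left(- (-1182 + 1407) - 2656\right) \left(-3671 + B{\left(-61 \right)}\right) = \left(- (-1182 + 1407) - 2656\right) \left(-3671 + \left(-61\right)^{3}\right) = \left(\left(-1\right) 225 - 2656\right) \left(-3671 - 226981\right) = \left(-225 - 2656\right) \left(-230652\right) = \left(-2881\right) \left(-230652\right) = 664508412$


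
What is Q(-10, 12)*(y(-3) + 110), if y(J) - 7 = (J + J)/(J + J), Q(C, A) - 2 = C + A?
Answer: 472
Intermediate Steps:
Q(C, A) = 2 + A + C (Q(C, A) = 2 + (C + A) = 2 + (A + C) = 2 + A + C)
y(J) = 8 (y(J) = 7 + (J + J)/(J + J) = 7 + (2*J)/((2*J)) = 7 + (2*J)*(1/(2*J)) = 7 + 1 = 8)
Q(-10, 12)*(y(-3) + 110) = (2 + 12 - 10)*(8 + 110) = 4*118 = 472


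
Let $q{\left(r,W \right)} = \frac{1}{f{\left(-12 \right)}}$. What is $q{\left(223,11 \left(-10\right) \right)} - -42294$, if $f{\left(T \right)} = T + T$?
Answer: $\frac{1015055}{24} \approx 42294.0$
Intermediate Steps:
$f{\left(T \right)} = 2 T$
$q{\left(r,W \right)} = - \frac{1}{24}$ ($q{\left(r,W \right)} = \frac{1}{2 \left(-12\right)} = \frac{1}{-24} = - \frac{1}{24}$)
$q{\left(223,11 \left(-10\right) \right)} - -42294 = - \frac{1}{24} - -42294 = - \frac{1}{24} + 42294 = \frac{1015055}{24}$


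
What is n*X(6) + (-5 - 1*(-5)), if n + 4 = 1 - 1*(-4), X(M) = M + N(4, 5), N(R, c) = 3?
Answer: 9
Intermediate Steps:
X(M) = 3 + M (X(M) = M + 3 = 3 + M)
n = 1 (n = -4 + (1 - 1*(-4)) = -4 + (1 + 4) = -4 + 5 = 1)
n*X(6) + (-5 - 1*(-5)) = 1*(3 + 6) + (-5 - 1*(-5)) = 1*9 + (-5 + 5) = 9 + 0 = 9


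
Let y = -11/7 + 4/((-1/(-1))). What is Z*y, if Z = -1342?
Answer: -22814/7 ≈ -3259.1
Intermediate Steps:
y = 17/7 (y = -11*⅐ + 4/((-1*(-1))) = -11/7 + 4/1 = -11/7 + 4*1 = -11/7 + 4 = 17/7 ≈ 2.4286)
Z*y = -1342*17/7 = -22814/7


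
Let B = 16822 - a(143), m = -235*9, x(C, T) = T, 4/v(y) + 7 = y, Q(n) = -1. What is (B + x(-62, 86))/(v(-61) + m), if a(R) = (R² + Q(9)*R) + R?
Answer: 60197/35956 ≈ 1.6742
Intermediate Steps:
v(y) = 4/(-7 + y)
m = -2115
a(R) = R² (a(R) = (R² - R) + R = R²)
B = -3627 (B = 16822 - 1*143² = 16822 - 1*20449 = 16822 - 20449 = -3627)
(B + x(-62, 86))/(v(-61) + m) = (-3627 + 86)/(4/(-7 - 61) - 2115) = -3541/(4/(-68) - 2115) = -3541/(4*(-1/68) - 2115) = -3541/(-1/17 - 2115) = -3541/(-35956/17) = -3541*(-17/35956) = 60197/35956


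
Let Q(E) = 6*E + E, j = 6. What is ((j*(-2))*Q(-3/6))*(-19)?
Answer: -798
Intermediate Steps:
Q(E) = 7*E
((j*(-2))*Q(-3/6))*(-19) = ((6*(-2))*(7*(-3/6)))*(-19) = -84*(-3*⅙)*(-19) = -84*(-1)/2*(-19) = -12*(-7/2)*(-19) = 42*(-19) = -798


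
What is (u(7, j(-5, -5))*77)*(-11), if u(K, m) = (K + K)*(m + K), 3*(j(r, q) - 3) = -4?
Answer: -308308/3 ≈ -1.0277e+5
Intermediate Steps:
j(r, q) = 5/3 (j(r, q) = 3 + (⅓)*(-4) = 3 - 4/3 = 5/3)
u(K, m) = 2*K*(K + m) (u(K, m) = (2*K)*(K + m) = 2*K*(K + m))
(u(7, j(-5, -5))*77)*(-11) = ((2*7*(7 + 5/3))*77)*(-11) = ((2*7*(26/3))*77)*(-11) = ((364/3)*77)*(-11) = (28028/3)*(-11) = -308308/3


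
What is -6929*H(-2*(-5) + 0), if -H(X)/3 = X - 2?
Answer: 166296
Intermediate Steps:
H(X) = 6 - 3*X (H(X) = -3*(X - 2) = -3*(-2 + X) = 6 - 3*X)
-6929*H(-2*(-5) + 0) = -6929*(6 - 3*(-2*(-5) + 0)) = -6929*(6 - 3*(10 + 0)) = -6929*(6 - 3*10) = -6929*(6 - 30) = -6929*(-24) = 166296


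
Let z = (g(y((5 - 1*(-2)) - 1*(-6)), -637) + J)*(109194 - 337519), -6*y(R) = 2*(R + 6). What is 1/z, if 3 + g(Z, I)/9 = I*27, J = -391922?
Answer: 1/124834410500 ≈ 8.0106e-12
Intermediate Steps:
y(R) = -2 - R/3 (y(R) = -(R + 6)/3 = -(6 + R)/3 = -(12 + 2*R)/6 = -2 - R/3)
g(Z, I) = -27 + 243*I (g(Z, I) = -27 + 9*(I*27) = -27 + 9*(27*I) = -27 + 243*I)
z = 124834410500 (z = ((-27 + 243*(-637)) - 391922)*(109194 - 337519) = ((-27 - 154791) - 391922)*(-228325) = (-154818 - 391922)*(-228325) = -546740*(-228325) = 124834410500)
1/z = 1/124834410500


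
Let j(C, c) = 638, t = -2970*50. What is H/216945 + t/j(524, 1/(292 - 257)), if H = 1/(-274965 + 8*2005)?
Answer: -379164267843779/1629002039625 ≈ -232.76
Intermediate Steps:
t = -148500
H = -1/258925 (H = 1/(-274965 + 16040) = 1/(-258925) = -1/258925 ≈ -3.8621e-6)
H/216945 + t/j(524, 1/(292 - 257)) = -1/258925/216945 - 148500/638 = -1/258925*1/216945 - 148500*1/638 = -1/56172484125 - 6750/29 = -379164267843779/1629002039625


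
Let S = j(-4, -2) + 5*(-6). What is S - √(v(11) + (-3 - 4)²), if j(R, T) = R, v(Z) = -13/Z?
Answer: -34 - √5786/11 ≈ -40.915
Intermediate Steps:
S = -34 (S = -4 + 5*(-6) = -4 - 30 = -34)
S - √(v(11) + (-3 - 4)²) = -34 - √(-13/11 + (-3 - 4)²) = -34 - √(-13*1/11 + (-7)²) = -34 - √(-13/11 + 49) = -34 - √(526/11) = -34 - √5786/11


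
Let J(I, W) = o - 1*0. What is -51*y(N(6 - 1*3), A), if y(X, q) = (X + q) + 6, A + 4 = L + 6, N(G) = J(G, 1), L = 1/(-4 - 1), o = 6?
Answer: -3519/5 ≈ -703.80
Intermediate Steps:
L = -⅕ (L = 1/(-5) = -⅕ ≈ -0.20000)
J(I, W) = 6 (J(I, W) = 6 - 1*0 = 6 + 0 = 6)
N(G) = 6
A = 9/5 (A = -4 + (-⅕ + 6) = -4 + 29/5 = 9/5 ≈ 1.8000)
y(X, q) = 6 + X + q
-51*y(N(6 - 1*3), A) = -51*(6 + 6 + 9/5) = -51*69/5 = -3519/5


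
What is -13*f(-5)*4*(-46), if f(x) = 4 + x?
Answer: -2392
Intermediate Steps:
-13*f(-5)*4*(-46) = -13*(4 - 5)*4*(-46) = -(-13)*4*(-46) = -13*(-4)*(-46) = 52*(-46) = -2392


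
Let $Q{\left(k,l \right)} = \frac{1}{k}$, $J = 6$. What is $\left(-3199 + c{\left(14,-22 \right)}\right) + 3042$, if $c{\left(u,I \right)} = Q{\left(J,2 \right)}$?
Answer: $- \frac{941}{6} \approx -156.83$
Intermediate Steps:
$c{\left(u,I \right)} = \frac{1}{6}$
$\left(-3199 + c{\left(14,-22 \right)}\right) + 3042 = \left(-3199 + \frac{1}{6}\right) + 3042 = - \frac{19193}{6} + 3042 = - \frac{941}{6}$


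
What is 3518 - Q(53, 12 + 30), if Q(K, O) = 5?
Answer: 3513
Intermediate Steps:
3518 - Q(53, 12 + 30) = 3518 - 1*5 = 3518 - 5 = 3513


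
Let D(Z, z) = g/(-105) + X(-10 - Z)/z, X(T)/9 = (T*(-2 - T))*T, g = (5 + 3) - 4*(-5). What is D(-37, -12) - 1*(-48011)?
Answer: 3831989/60 ≈ 63867.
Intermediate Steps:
g = 28 (g = 8 + 20 = 28)
X(T) = 9*T²*(-2 - T) (X(T) = 9*((T*(-2 - T))*T) = 9*(T²*(-2 - T)) = 9*T²*(-2 - T))
D(Z, z) = -4/15 + 9*(-10 - Z)²*(8 + Z)/z (D(Z, z) = 28/(-105) + (9*(-10 - Z)²*(-2 - (-10 - Z)))/z = 28*(-1/105) + (9*(-10 - Z)²*(-2 + (10 + Z)))/z = -4/15 + (9*(-10 - Z)²*(8 + Z))/z = -4/15 + 9*(-10 - Z)²*(8 + Z)/z)
D(-37, -12) - 1*(-48011) = (1/15)*(-4*(-12) + 135*(10 - 37)²*(8 - 37))/(-12) - 1*(-48011) = (1/15)*(-1/12)*(48 + 135*(-27)²*(-29)) + 48011 = (1/15)*(-1/12)*(48 + 135*729*(-29)) + 48011 = (1/15)*(-1/12)*(48 - 2854035) + 48011 = (1/15)*(-1/12)*(-2853987) + 48011 = 951329/60 + 48011 = 3831989/60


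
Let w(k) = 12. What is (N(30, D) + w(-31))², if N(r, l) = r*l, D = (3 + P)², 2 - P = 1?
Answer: 242064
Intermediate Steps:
P = 1 (P = 2 - 1*1 = 2 - 1 = 1)
D = 16 (D = (3 + 1)² = 4² = 16)
N(r, l) = l*r
(N(30, D) + w(-31))² = (16*30 + 12)² = (480 + 12)² = 492² = 242064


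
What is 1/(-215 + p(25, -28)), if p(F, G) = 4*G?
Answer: -1/327 ≈ -0.0030581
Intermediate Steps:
1/(-215 + p(25, -28)) = 1/(-215 + 4*(-28)) = 1/(-215 - 112) = 1/(-327) = -1/327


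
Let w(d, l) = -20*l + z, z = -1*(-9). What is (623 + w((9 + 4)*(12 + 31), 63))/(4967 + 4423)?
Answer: -314/4695 ≈ -0.066880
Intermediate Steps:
z = 9
w(d, l) = 9 - 20*l (w(d, l) = -20*l + 9 = 9 - 20*l)
(623 + w((9 + 4)*(12 + 31), 63))/(4967 + 4423) = (623 + (9 - 20*63))/(4967 + 4423) = (623 + (9 - 1260))/9390 = (623 - 1251)*(1/9390) = -628*1/9390 = -314/4695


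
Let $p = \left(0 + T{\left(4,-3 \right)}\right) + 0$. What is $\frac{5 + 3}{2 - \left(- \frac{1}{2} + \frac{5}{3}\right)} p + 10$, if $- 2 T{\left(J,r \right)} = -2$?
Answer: $\frac{98}{5} \approx 19.6$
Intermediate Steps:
$T{\left(J,r \right)} = 1$ ($T{\left(J,r \right)} = \left(- \frac{1}{2}\right) \left(-2\right) = 1$)
$p = 1$ ($p = \left(0 + 1\right) + 0 = 1 + 0 = 1$)
$\frac{5 + 3}{2 - \left(- \frac{1}{2} + \frac{5}{3}\right)} p + 10 = \frac{5 + 3}{2 - \left(- \frac{1}{2} + \frac{5}{3}\right)} 1 + 10 = \frac{8}{2 - \frac{7}{6}} \cdot 1 + 10 = \frac{8}{\frac{5}{6}} \cdot 1 + 10 = 8 \cdot \frac{6}{5} \cdot 1 + 10 = \frac{48}{5} \cdot 1 + 10 = \frac{48}{5} + 10 = \frac{98}{5}$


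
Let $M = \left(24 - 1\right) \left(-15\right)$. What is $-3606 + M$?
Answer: $-3951$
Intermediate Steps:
$M = -345$ ($M = 23 \left(-15\right) = -345$)
$-3606 + M = -3606 - 345 = -3951$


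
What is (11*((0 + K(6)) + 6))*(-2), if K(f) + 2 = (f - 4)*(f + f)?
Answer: -616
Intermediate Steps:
K(f) = -2 + 2*f*(-4 + f) (K(f) = -2 + (f - 4)*(f + f) = -2 + (-4 + f)*(2*f) = -2 + 2*f*(-4 + f))
(11*((0 + K(6)) + 6))*(-2) = (11*((0 + (-2 - 8*6 + 2*6**2)) + 6))*(-2) = (11*((0 + (-2 - 48 + 2*36)) + 6))*(-2) = (11*((0 + (-2 - 48 + 72)) + 6))*(-2) = (11*((0 + 22) + 6))*(-2) = (11*(22 + 6))*(-2) = (11*28)*(-2) = 308*(-2) = -616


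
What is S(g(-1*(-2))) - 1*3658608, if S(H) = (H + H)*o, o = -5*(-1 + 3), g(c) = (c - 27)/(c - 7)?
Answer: -3658708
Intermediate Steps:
g(c) = (-27 + c)/(-7 + c)
o = -10 (o = -5*2 = -10)
S(H) = -20*H (S(H) = (H + H)*(-10) = (2*H)*(-10) = -20*H)
S(g(-1*(-2))) - 1*3658608 = -20*(-27 - 1*(-2))/(-7 - 1*(-2)) - 1*3658608 = -20*(-27 + 2)/(-7 + 2) - 3658608 = -20*(-25)/(-5) - 3658608 = -(-4)*(-25) - 3658608 = -20*5 - 3658608 = -100 - 3658608 = -3658708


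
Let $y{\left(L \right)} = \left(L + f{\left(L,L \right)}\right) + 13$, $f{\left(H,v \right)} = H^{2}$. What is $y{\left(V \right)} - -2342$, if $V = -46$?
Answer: $4425$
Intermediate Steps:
$y{\left(L \right)} = 13 + L + L^{2}$ ($y{\left(L \right)} = \left(L + L^{2}\right) + 13 = 13 + L + L^{2}$)
$y{\left(V \right)} - -2342 = \left(13 - 46 + \left(-46\right)^{2}\right) - -2342 = \left(13 - 46 + 2116\right) + 2342 = 2083 + 2342 = 4425$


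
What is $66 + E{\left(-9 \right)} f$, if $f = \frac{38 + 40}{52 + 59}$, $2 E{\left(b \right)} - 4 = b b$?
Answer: $\frac{3547}{37} \approx 95.865$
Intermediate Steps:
$E{\left(b \right)} = 2 + \frac{b^{2}}{2}$ ($E{\left(b \right)} = 2 + \frac{b b}{2} = 2 + \frac{b^{2}}{2}$)
$f = \frac{26}{37}$ ($f = \frac{78}{111} = 78 \cdot \frac{1}{111} = \frac{26}{37} \approx 0.7027$)
$66 + E{\left(-9 \right)} f = 66 + \left(2 + \frac{\left(-9\right)^{2}}{2}\right) \frac{26}{37} = 66 + \left(2 + \frac{1}{2} \cdot 81\right) \frac{26}{37} = 66 + \left(2 + \frac{81}{2}\right) \frac{26}{37} = 66 + \frac{85}{2} \cdot \frac{26}{37} = 66 + \frac{1105}{37} = \frac{3547}{37}$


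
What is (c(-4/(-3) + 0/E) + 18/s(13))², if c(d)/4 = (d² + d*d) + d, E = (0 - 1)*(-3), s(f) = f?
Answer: 6002500/13689 ≈ 438.49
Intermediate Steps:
E = 3 (E = -1*(-3) = 3)
c(d) = 4*d + 8*d² (c(d) = 4*((d² + d*d) + d) = 4*((d² + d²) + d) = 4*(2*d² + d) = 4*(d + 2*d²) = 4*d + 8*d²)
(c(-4/(-3) + 0/E) + 18/s(13))² = (4*(-4/(-3) + 0/3)*(1 + 2*(-4/(-3) + 0/3)) + 18/13)² = (4*(-4*(-⅓) + 0*(⅓))*(1 + 2*(-4*(-⅓) + 0*(⅓))) + 18*(1/13))² = (4*(4/3 + 0)*(1 + 2*(4/3 + 0)) + 18/13)² = (4*(4/3)*(1 + 2*(4/3)) + 18/13)² = (4*(4/3)*(1 + 8/3) + 18/13)² = (4*(4/3)*(11/3) + 18/13)² = (176/9 + 18/13)² = (2450/117)² = 6002500/13689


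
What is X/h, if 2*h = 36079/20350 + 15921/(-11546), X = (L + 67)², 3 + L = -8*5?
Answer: 33834398400/11571973 ≈ 2923.8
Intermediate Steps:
L = -43 (L = -3 - 8*5 = -3 - 40 = -43)
X = 576 (X = (-43 + 67)² = 24² = 576)
h = 11571973/58740275 (h = (36079/20350 + 15921/(-11546))/2 = (36079*(1/20350) + 15921*(-1/11546))/2 = (36079/20350 - 15921/11546)/2 = (½)*(23143946/58740275) = 11571973/58740275 ≈ 0.19700)
X/h = 576/(11571973/58740275) = 576*(58740275/11571973) = 33834398400/11571973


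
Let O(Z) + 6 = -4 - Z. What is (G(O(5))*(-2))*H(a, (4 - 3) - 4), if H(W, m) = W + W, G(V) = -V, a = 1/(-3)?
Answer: 20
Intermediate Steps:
O(Z) = -10 - Z (O(Z) = -6 + (-4 - Z) = -10 - Z)
a = -⅓ ≈ -0.33333
H(W, m) = 2*W
(G(O(5))*(-2))*H(a, (4 - 3) - 4) = (-(-10 - 1*5)*(-2))*(2*(-⅓)) = (-(-10 - 5)*(-2))*(-⅔) = (-1*(-15)*(-2))*(-⅔) = (15*(-2))*(-⅔) = -30*(-⅔) = 20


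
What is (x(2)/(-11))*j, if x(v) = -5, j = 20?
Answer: 100/11 ≈ 9.0909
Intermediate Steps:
(x(2)/(-11))*j = -5/(-11)*20 = -5*(-1/11)*20 = (5/11)*20 = 100/11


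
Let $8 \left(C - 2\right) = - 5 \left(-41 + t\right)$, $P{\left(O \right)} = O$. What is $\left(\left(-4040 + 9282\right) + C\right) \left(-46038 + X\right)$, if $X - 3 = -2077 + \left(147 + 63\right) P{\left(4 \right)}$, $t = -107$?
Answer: $-252267028$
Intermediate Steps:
$C = \frac{189}{2}$ ($C = 2 + \frac{\left(-5\right) \left(-41 - 107\right)}{8} = 2 + \frac{\left(-5\right) \left(-148\right)}{8} = 2 + \frac{1}{8} \cdot 740 = 2 + \frac{185}{2} = \frac{189}{2} \approx 94.5$)
$X = -1234$ ($X = 3 - \left(2077 - \left(147 + 63\right) 4\right) = 3 + \left(-2077 + 210 \cdot 4\right) = 3 + \left(-2077 + 840\right) = 3 - 1237 = -1234$)
$\left(\left(-4040 + 9282\right) + C\right) \left(-46038 + X\right) = \left(\left(-4040 + 9282\right) + \frac{189}{2}\right) \left(-46038 - 1234\right) = \left(5242 + \frac{189}{2}\right) \left(-47272\right) = \frac{10673}{2} \left(-47272\right) = -252267028$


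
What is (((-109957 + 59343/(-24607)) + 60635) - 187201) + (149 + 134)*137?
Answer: -4866142807/24607 ≈ -1.9775e+5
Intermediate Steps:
(((-109957 + 59343/(-24607)) + 60635) - 187201) + (149 + 134)*137 = (((-109957 + 59343*(-1/24607)) + 60635) - 187201) + 283*137 = (((-109957 - 59343/24607) + 60635) - 187201) + 38771 = ((-2705771242/24607 + 60635) - 187201) + 38771 = (-1213725797/24607 - 187201) + 38771 = -5820180804/24607 + 38771 = -4866142807/24607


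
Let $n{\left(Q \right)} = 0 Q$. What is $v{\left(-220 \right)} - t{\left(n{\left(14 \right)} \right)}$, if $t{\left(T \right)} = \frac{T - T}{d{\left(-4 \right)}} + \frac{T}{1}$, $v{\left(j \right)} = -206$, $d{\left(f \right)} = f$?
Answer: $-206$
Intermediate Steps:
$n{\left(Q \right)} = 0$
$t{\left(T \right)} = T$ ($t{\left(T \right)} = \frac{T - T}{-4} + \frac{T}{1} = 0 \left(- \frac{1}{4}\right) + T 1 = 0 + T = T$)
$v{\left(-220 \right)} - t{\left(n{\left(14 \right)} \right)} = -206 - 0 = -206 + 0 = -206$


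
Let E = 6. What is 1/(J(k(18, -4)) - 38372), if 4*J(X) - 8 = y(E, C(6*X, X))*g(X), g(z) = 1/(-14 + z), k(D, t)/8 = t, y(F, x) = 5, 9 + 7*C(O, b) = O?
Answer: -184/7060085 ≈ -2.6062e-5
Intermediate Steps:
C(O, b) = -9/7 + O/7
k(D, t) = 8*t
J(X) = 2 + 5/(4*(-14 + X)) (J(X) = 2 + (5/(-14 + X))/4 = 2 + 5/(4*(-14 + X)))
1/(J(k(18, -4)) - 38372) = 1/((-107 + 8*(8*(-4)))/(4*(-14 + 8*(-4))) - 38372) = 1/((-107 + 8*(-32))/(4*(-14 - 32)) - 38372) = 1/((¼)*(-107 - 256)/(-46) - 38372) = 1/((¼)*(-1/46)*(-363) - 38372) = 1/(363/184 - 38372) = 1/(-7060085/184) = -184/7060085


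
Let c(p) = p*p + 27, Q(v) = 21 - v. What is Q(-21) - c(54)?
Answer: -2901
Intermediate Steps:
c(p) = 27 + p² (c(p) = p² + 27 = 27 + p²)
Q(-21) - c(54) = (21 - 1*(-21)) - (27 + 54²) = (21 + 21) - (27 + 2916) = 42 - 1*2943 = 42 - 2943 = -2901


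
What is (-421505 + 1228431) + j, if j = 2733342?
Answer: 3540268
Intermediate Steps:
(-421505 + 1228431) + j = (-421505 + 1228431) + 2733342 = 806926 + 2733342 = 3540268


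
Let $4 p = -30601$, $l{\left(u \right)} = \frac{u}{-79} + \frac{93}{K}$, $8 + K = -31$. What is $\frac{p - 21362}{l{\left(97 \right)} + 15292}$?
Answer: $- \frac{119182323}{62804696} \approx -1.8977$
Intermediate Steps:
$K = -39$ ($K = -8 - 31 = -39$)
$l{\left(u \right)} = - \frac{31}{13} - \frac{u}{79}$ ($l{\left(u \right)} = \frac{u}{-79} + \frac{93}{-39} = u \left(- \frac{1}{79}\right) + 93 \left(- \frac{1}{39}\right) = - \frac{u}{79} - \frac{31}{13} = - \frac{31}{13} - \frac{u}{79}$)
$p = - \frac{30601}{4}$ ($p = \frac{1}{4} \left(-30601\right) = - \frac{30601}{4} \approx -7650.3$)
$\frac{p - 21362}{l{\left(97 \right)} + 15292} = \frac{- \frac{30601}{4} - 21362}{\left(- \frac{31}{13} - \frac{97}{79}\right) + 15292} = - \frac{116049}{4 \left(\left(- \frac{31}{13} - \frac{97}{79}\right) + 15292\right)} = - \frac{116049}{4 \left(- \frac{3710}{1027} + 15292\right)} = - \frac{116049}{4 \cdot \frac{15701174}{1027}} = \left(- \frac{116049}{4}\right) \frac{1027}{15701174} = - \frac{119182323}{62804696}$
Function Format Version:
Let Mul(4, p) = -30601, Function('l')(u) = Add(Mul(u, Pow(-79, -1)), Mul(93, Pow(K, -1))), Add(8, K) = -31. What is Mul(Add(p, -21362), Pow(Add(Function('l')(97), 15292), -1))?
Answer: Rational(-119182323, 62804696) ≈ -1.8977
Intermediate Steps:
K = -39 (K = Add(-8, -31) = -39)
Function('l')(u) = Add(Rational(-31, 13), Mul(Rational(-1, 79), u)) (Function('l')(u) = Add(Mul(u, Pow(-79, -1)), Mul(93, Pow(-39, -1))) = Add(Mul(u, Rational(-1, 79)), Mul(93, Rational(-1, 39))) = Add(Mul(Rational(-1, 79), u), Rational(-31, 13)) = Add(Rational(-31, 13), Mul(Rational(-1, 79), u)))
p = Rational(-30601, 4) (p = Mul(Rational(1, 4), -30601) = Rational(-30601, 4) ≈ -7650.3)
Mul(Add(p, -21362), Pow(Add(Function('l')(97), 15292), -1)) = Mul(Add(Rational(-30601, 4), -21362), Pow(Add(Add(Rational(-31, 13), Mul(Rational(-1, 79), 97)), 15292), -1)) = Mul(Rational(-116049, 4), Pow(Add(Add(Rational(-31, 13), Rational(-97, 79)), 15292), -1)) = Mul(Rational(-116049, 4), Pow(Add(Rational(-3710, 1027), 15292), -1)) = Mul(Rational(-116049, 4), Pow(Rational(15701174, 1027), -1)) = Mul(Rational(-116049, 4), Rational(1027, 15701174)) = Rational(-119182323, 62804696)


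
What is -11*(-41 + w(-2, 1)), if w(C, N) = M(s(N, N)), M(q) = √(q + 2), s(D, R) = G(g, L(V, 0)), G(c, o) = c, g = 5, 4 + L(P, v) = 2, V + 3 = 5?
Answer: 451 - 11*√7 ≈ 421.90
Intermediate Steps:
V = 2 (V = -3 + 5 = 2)
L(P, v) = -2 (L(P, v) = -4 + 2 = -2)
s(D, R) = 5
M(q) = √(2 + q)
w(C, N) = √7 (w(C, N) = √(2 + 5) = √7)
-11*(-41 + w(-2, 1)) = -11*(-41 + √7) = 451 - 11*√7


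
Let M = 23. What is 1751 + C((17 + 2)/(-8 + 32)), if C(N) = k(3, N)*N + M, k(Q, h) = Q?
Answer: 14211/8 ≈ 1776.4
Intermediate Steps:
C(N) = 23 + 3*N (C(N) = 3*N + 23 = 23 + 3*N)
1751 + C((17 + 2)/(-8 + 32)) = 1751 + (23 + 3*((17 + 2)/(-8 + 32))) = 1751 + (23 + 3*(19/24)) = 1751 + (23 + 19/8) = 1751 + 203/8 = 14211/8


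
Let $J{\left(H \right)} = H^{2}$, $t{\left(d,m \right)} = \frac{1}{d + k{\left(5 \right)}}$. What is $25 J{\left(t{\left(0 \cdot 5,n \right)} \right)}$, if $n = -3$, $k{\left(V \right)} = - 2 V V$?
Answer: $\frac{1}{100} \approx 0.01$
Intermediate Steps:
$k{\left(V \right)} = - 2 V^{2}$
$t{\left(d,m \right)} = \frac{1}{-50 + d}$ ($t{\left(d,m \right)} = \frac{1}{d - 2 \cdot 5^{2}} = \frac{1}{d - 50} = \frac{1}{-50 + d}$)
$25 J{\left(t{\left(0 \cdot 5,n \right)} \right)} = 25 \left(\frac{1}{-50 + 0 \cdot 5}\right)^{2} = 25 \left(\frac{1}{-50 + 0}\right)^{2} = 25 \left(\frac{1}{-50}\right)^{2} = 25 \left(- \frac{1}{50}\right)^{2} = 25 \cdot \frac{1}{2500} = \frac{1}{100}$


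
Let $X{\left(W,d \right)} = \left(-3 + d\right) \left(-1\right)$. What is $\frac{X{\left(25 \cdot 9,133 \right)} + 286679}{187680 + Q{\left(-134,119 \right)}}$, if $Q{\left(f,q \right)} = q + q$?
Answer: $\frac{286549}{187918} \approx 1.5249$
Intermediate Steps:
$Q{\left(f,q \right)} = 2 q$
$X{\left(W,d \right)} = 3 - d$
$\frac{X{\left(25 \cdot 9,133 \right)} + 286679}{187680 + Q{\left(-134,119 \right)}} = \frac{\left(3 - 133\right) + 286679}{187680 + 2 \cdot 119} = \frac{\left(3 - 133\right) + 286679}{187680 + 238} = \frac{-130 + 286679}{187918} = 286549 \cdot \frac{1}{187918} = \frac{286549}{187918}$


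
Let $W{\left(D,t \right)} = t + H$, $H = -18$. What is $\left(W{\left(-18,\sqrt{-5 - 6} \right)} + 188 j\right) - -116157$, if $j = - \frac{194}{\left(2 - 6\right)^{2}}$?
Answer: $\frac{227719}{2} + i \sqrt{11} \approx 1.1386 \cdot 10^{5} + 3.3166 i$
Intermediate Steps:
$j = - \frac{97}{8}$ ($j = - \frac{194}{\left(-4\right)^{2}} = - \frac{194}{16} = \left(-194\right) \frac{1}{16} = - \frac{97}{8} \approx -12.125$)
$W{\left(D,t \right)} = -18 + t$ ($W{\left(D,t \right)} = t - 18 = -18 + t$)
$\left(W{\left(-18,\sqrt{-5 - 6} \right)} + 188 j\right) - -116157 = \left(\left(-18 + \sqrt{-5 - 6}\right) + 188 \left(- \frac{97}{8}\right)\right) - -116157 = \left(\left(-18 + \sqrt{-11}\right) - \frac{4559}{2}\right) + 116157 = \left(\left(-18 + i \sqrt{11}\right) - \frac{4559}{2}\right) + 116157 = \left(- \frac{4595}{2} + i \sqrt{11}\right) + 116157 = \frac{227719}{2} + i \sqrt{11}$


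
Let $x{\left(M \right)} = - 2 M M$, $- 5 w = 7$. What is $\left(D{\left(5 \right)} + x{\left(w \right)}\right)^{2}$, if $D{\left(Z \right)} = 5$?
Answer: $\frac{729}{625} \approx 1.1664$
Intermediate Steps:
$w = - \frac{7}{5}$ ($w = \left(- \frac{1}{5}\right) 7 = - \frac{7}{5} \approx -1.4$)
$x{\left(M \right)} = - 2 M^{2}$
$\left(D{\left(5 \right)} + x{\left(w \right)}\right)^{2} = \left(5 - 2 \left(- \frac{7}{5}\right)^{2}\right)^{2} = \left(5 - \frac{98}{25}\right)^{2} = \left(\frac{27}{25}\right)^{2} = \frac{729}{625}$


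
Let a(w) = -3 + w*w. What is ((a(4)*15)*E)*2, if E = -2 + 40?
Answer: 14820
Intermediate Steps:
a(w) = -3 + w**2
E = 38
((a(4)*15)*E)*2 = (((-3 + 4**2)*15)*38)*2 = (((-3 + 16)*15)*38)*2 = ((13*15)*38)*2 = (195*38)*2 = 7410*2 = 14820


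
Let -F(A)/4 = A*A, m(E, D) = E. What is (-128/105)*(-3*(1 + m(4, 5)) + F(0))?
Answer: 128/7 ≈ 18.286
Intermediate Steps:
F(A) = -4*A² (F(A) = -4*A*A = -4*A²)
(-128/105)*(-3*(1 + m(4, 5)) + F(0)) = (-128/105)*(-3*(1 + 4) - 4*0²) = (-128*1/105)*(-3*5 - 4*0) = -128*(-15 + 0)/105 = -128/105*(-15) = 128/7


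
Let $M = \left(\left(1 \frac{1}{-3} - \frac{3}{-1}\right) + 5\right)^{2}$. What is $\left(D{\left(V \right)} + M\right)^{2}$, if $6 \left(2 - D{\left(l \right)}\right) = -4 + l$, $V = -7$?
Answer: $\frac{1270129}{324} \approx 3920.2$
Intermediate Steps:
$D{\left(l \right)} = \frac{8}{3} - \frac{l}{6}$ ($D{\left(l \right)} = 2 - \frac{-4 + l}{6} = 2 - \left(- \frac{2}{3} + \frac{l}{6}\right) = \frac{8}{3} - \frac{l}{6}$)
$M = \frac{529}{9}$ ($M = \left(\left(1 \left(- \frac{1}{3}\right) - -3\right) + 5\right)^{2} = \left(\left(- \frac{1}{3} + 3\right) + 5\right)^{2} = \left(\frac{8}{3} + 5\right)^{2} = \left(\frac{23}{3}\right)^{2} = \frac{529}{9} \approx 58.778$)
$\left(D{\left(V \right)} + M\right)^{2} = \left(\left(\frac{8}{3} - - \frac{7}{6}\right) + \frac{529}{9}\right)^{2} = \left(\left(\frac{8}{3} + \frac{7}{6}\right) + \frac{529}{9}\right)^{2} = \left(\frac{23}{6} + \frac{529}{9}\right)^{2} = \left(\frac{1127}{18}\right)^{2} = \frac{1270129}{324}$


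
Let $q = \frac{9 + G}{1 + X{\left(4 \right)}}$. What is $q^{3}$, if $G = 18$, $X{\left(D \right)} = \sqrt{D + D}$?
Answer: $- \frac{492075}{343} + \frac{433026 \sqrt{2}}{343} \approx 350.78$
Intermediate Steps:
$X{\left(D \right)} = \sqrt{2} \sqrt{D}$ ($X{\left(D \right)} = \sqrt{2 D} = \sqrt{2} \sqrt{D}$)
$q = \frac{27}{1 + 2 \sqrt{2}}$ ($q = \frac{9 + 18}{1 + \sqrt{2} \sqrt{4}} = \frac{27}{1 + \sqrt{2} \cdot 2} = \frac{27}{1 + 2 \sqrt{2}} \approx 7.0525$)
$q^{3} = \left(- \frac{27}{7} + \frac{54 \sqrt{2}}{7}\right)^{3}$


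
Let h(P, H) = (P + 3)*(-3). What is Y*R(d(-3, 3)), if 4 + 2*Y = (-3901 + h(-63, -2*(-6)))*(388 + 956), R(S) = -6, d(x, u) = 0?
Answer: 15003084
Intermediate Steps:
h(P, H) = -9 - 3*P (h(P, H) = (3 + P)*(-3) = -9 - 3*P)
Y = -2500514 (Y = -2 + ((-3901 + (-9 - 3*(-63)))*(388 + 956))/2 = -2 + ((-3901 + (-9 + 189))*1344)/2 = -2 + ((-3901 + 180)*1344)/2 = -2 + (-3721*1344)/2 = -2 + (½)*(-5001024) = -2 - 2500512 = -2500514)
Y*R(d(-3, 3)) = -2500514*(-6) = 15003084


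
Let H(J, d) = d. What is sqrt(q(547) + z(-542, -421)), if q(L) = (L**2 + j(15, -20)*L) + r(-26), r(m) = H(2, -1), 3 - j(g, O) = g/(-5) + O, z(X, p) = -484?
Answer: sqrt(312946) ≈ 559.42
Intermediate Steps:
j(g, O) = 3 - O + g/5 (j(g, O) = 3 - (g/(-5) + O) = 3 - (g*(-1/5) + O) = 3 - (-g/5 + O) = 3 - (O - g/5) = 3 + (-O + g/5) = 3 - O + g/5)
r(m) = -1
q(L) = -1 + L**2 + 26*L (q(L) = (L**2 + (3 - 1*(-20) + (1/5)*15)*L) - 1 = (L**2 + (3 + 20 + 3)*L) - 1 = (L**2 + 26*L) - 1 = -1 + L**2 + 26*L)
sqrt(q(547) + z(-542, -421)) = sqrt((-1 + 547**2 + 26*547) - 484) = sqrt((-1 + 299209 + 14222) - 484) = sqrt(313430 - 484) = sqrt(312946)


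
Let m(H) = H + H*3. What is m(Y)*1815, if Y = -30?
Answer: -217800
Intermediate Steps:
m(H) = 4*H (m(H) = H + 3*H = 4*H)
m(Y)*1815 = (4*(-30))*1815 = -120*1815 = -217800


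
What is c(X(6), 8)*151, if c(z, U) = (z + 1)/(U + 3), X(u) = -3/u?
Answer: 151/22 ≈ 6.8636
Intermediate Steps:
c(z, U) = (1 + z)/(3 + U)
c(X(6), 8)*151 = ((1 - 3/6)/(3 + 8))*151 = ((1 - 3*⅙)/11)*151 = ((1 - ½)/11)*151 = ((1/11)*(½))*151 = (1/22)*151 = 151/22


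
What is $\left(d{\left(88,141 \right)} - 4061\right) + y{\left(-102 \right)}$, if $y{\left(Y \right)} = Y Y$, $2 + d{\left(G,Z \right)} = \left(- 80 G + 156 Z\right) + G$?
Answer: $21385$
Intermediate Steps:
$d{\left(G,Z \right)} = -2 - 79 G + 156 Z$ ($d{\left(G,Z \right)} = -2 - \left(- 156 Z + 79 G\right) = -2 - 79 G + 156 Z$)
$y{\left(Y \right)} = Y^{2}$
$\left(d{\left(88,141 \right)} - 4061\right) + y{\left(-102 \right)} = \left(\left(-2 - 6952 + 156 \cdot 141\right) - 4061\right) + \left(-102\right)^{2} = \left(\left(-2 - 6952 + 21996\right) - 4061\right) + 10404 = \left(15042 - 4061\right) + 10404 = 10981 + 10404 = 21385$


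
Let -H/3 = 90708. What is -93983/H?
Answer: 93983/272124 ≈ 0.34537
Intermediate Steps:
H = -272124 (H = -3*90708 = -272124)
-93983/H = -93983/(-272124) = -93983*(-1/272124) = 93983/272124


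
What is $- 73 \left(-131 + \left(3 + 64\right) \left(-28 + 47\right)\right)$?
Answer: $-83366$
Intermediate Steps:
$- 73 \left(-131 + \left(3 + 64\right) \left(-28 + 47\right)\right) = - 73 \left(-131 + 67 \cdot 19\right) = - 73 \left(-131 + 1273\right) = \left(-73\right) 1142 = -83366$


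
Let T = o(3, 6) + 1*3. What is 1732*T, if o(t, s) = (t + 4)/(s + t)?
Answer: 58888/9 ≈ 6543.1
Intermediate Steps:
o(t, s) = (4 + t)/(s + t)
T = 34/9 (T = (4 + 3)/(6 + 3) + 1*3 = 7/9 + 3 = 34/9 ≈ 3.7778)
1732*T = 1732*(34/9) = 58888/9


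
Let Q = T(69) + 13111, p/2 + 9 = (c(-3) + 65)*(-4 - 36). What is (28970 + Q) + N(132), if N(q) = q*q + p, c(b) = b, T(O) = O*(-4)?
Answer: 54251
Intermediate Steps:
T(O) = -4*O
p = -4978 (p = -18 + 2*((-3 + 65)*(-4 - 36)) = -18 + 2*(62*(-40)) = -18 + 2*(-2480) = -18 - 4960 = -4978)
N(q) = -4978 + q**2 (N(q) = q*q - 4978 = q**2 - 4978 = -4978 + q**2)
Q = 12835 (Q = -4*69 + 13111 = -276 + 13111 = 12835)
(28970 + Q) + N(132) = (28970 + 12835) + (-4978 + 132**2) = 41805 + (-4978 + 17424) = 41805 + 12446 = 54251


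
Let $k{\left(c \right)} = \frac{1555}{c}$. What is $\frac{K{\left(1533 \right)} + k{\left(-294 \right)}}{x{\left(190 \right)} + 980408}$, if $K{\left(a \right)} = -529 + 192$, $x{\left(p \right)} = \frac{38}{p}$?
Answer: $- \frac{503165}{1441200054} \approx -0.00034913$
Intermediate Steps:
$K{\left(a \right)} = -337$
$\frac{K{\left(1533 \right)} + k{\left(-294 \right)}}{x{\left(190 \right)} + 980408} = \frac{-337 + \frac{1555}{-294}}{\frac{38}{190} + 980408} = \frac{-337 + 1555 \left(- \frac{1}{294}\right)}{38 \cdot \frac{1}{190} + 980408} = \frac{-337 - \frac{1555}{294}}{\frac{1}{5} + 980408} = - \frac{100633}{294 \cdot \frac{4902041}{5}} = \left(- \frac{100633}{294}\right) \frac{5}{4902041} = - \frac{503165}{1441200054}$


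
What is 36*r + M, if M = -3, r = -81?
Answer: -2919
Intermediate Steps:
36*r + M = 36*(-81) - 3 = -2916 - 3 = -2919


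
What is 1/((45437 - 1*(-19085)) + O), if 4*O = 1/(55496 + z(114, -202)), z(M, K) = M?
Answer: 222440/14352273681 ≈ 1.5499e-5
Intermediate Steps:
O = 1/222440 (O = 1/(4*(55496 + 114)) = (¼)/55610 = (¼)*(1/55610) = 1/222440 ≈ 4.4956e-6)
1/((45437 - 1*(-19085)) + O) = 1/((45437 - 1*(-19085)) + 1/222440) = 1/((45437 + 19085) + 1/222440) = 1/(64522 + 1/222440) = 1/(14352273681/222440) = 222440/14352273681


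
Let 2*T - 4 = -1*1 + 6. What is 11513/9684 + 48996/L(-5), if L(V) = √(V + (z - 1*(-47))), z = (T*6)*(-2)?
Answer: 11513/9684 - 8166*I*√3 ≈ 1.1889 - 14144.0*I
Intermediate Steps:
T = 9/2 (T = 2 + (-1*1 + 6)/2 = 2 + (-1 + 6)/2 = 2 + (½)*5 = 2 + 5/2 = 9/2 ≈ 4.5000)
z = -54 (z = ((9/2)*6)*(-2) = 27*(-2) = -54)
L(V) = √(-7 + V) (L(V) = √(V + (-54 - 1*(-47))) = √(V + (-54 + 47)) = √(V - 7) = √(-7 + V))
11513/9684 + 48996/L(-5) = 11513/9684 + 48996/(√(-7 - 5)) = 11513*(1/9684) + 48996/(√(-12)) = 11513/9684 + 48996/((2*I*√3)) = 11513/9684 + 48996*(-I*√3/6) = 11513/9684 - 8166*I*√3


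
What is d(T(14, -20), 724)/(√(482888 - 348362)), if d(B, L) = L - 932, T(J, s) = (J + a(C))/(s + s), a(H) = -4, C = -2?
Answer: -104*√134526/67263 ≈ -0.56710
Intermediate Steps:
T(J, s) = (-4 + J)/(2*s) (T(J, s) = (J - 4)/(s + s) = (-4 + J)/((2*s)) = (-4 + J)*(1/(2*s)) = (-4 + J)/(2*s))
d(B, L) = -932 + L
d(T(14, -20), 724)/(√(482888 - 348362)) = (-932 + 724)/(√(482888 - 348362)) = -208*√134526/134526 = -104*√134526/67263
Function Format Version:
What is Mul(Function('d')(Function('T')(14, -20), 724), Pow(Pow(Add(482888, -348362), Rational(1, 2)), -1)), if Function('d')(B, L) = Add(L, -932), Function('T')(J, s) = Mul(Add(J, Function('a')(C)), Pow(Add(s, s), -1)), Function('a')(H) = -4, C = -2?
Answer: Mul(Rational(-104, 67263), Pow(134526, Rational(1, 2))) ≈ -0.56710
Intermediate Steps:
Function('T')(J, s) = Mul(Rational(1, 2), Pow(s, -1), Add(-4, J)) (Function('T')(J, s) = Mul(Add(J, -4), Pow(Add(s, s), -1)) = Mul(Add(-4, J), Pow(Mul(2, s), -1)) = Mul(Add(-4, J), Mul(Rational(1, 2), Pow(s, -1))) = Mul(Rational(1, 2), Pow(s, -1), Add(-4, J)))
Function('d')(B, L) = Add(-932, L)
Mul(Function('d')(Function('T')(14, -20), 724), Pow(Pow(Add(482888, -348362), Rational(1, 2)), -1)) = Mul(Add(-932, 724), Pow(Pow(Add(482888, -348362), Rational(1, 2)), -1)) = Mul(-208, Pow(Pow(134526, Rational(1, 2)), -1)) = Mul(-208, Mul(Rational(1, 134526), Pow(134526, Rational(1, 2)))) = Mul(Rational(-104, 67263), Pow(134526, Rational(1, 2)))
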